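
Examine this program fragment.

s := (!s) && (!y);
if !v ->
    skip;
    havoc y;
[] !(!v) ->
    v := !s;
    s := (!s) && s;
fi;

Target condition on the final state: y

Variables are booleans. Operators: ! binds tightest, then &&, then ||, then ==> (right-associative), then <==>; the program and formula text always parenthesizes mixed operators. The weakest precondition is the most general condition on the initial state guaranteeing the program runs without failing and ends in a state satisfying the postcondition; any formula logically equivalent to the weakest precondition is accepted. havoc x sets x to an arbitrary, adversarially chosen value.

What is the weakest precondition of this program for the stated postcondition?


Working backward. After the program, y must hold.
Then branch requires false; else branch requires y.
Before the if: v && (v ==> y)
Before s := (!s) && (!y): v && (v ==> y)
Answer: WP = v && (v ==> y)


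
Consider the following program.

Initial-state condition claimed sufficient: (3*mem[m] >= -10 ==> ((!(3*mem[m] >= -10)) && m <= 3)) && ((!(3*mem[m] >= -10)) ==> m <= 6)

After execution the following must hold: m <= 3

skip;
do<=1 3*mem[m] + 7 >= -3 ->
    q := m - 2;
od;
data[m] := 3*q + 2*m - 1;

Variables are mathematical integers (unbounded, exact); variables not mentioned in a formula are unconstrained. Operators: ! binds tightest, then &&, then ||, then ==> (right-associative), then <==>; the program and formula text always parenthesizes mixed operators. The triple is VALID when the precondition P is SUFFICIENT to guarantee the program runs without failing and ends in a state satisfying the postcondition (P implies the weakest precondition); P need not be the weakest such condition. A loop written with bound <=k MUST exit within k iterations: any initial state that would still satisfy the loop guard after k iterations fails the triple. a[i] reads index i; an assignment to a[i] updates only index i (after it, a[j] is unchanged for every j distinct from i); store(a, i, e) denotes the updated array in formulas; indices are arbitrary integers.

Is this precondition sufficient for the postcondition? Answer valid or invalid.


Working backward. After the program, m <= 3 must hold.
Before data[m] := 3*q + 2*m - 1: m <= 3
Before the loop (bound <=1), unroll the exhaustion recursion (WP_0 = exit-now case; WP_j = one more guarded iteration, up to j = 1):
  WP_0: (!(3*mem[m] >= -10)) && m <= 3
  WP_1: (3*mem[m] >= -10 ==> ((!(3*mem[m] >= -10)) && m <= 3)) && ((!(3*mem[m] >= -10)) ==> m <= 3)
So before the loop: (3*mem[m] >= -10 ==> ((!(3*mem[m] >= -10)) && m <= 3)) && ((!(3*mem[m] >= -10)) ==> m <= 3)
Before skip: (3*mem[m] >= -10 ==> ((!(3*mem[m] >= -10)) && m <= 3)) && ((!(3*mem[m] >= -10)) ==> m <= 3)
The weakest precondition is (3*mem[m] >= -10 ==> ((!(3*mem[m] >= -10)) && m <= 3)) && ((!(3*mem[m] >= -10)) ==> m <= 3).
Check whether (3*mem[m] >= -10 ==> ((!(3*mem[m] >= -10)) && m <= 3)) && ((!(3*mem[m] >= -10)) ==> m <= 6) implies it.
Countermodel: at the initial state m = 4, mem = {[4] = -4, elsewhere -4}, the precondition holds but the weakest precondition fails.
Answer: invalid


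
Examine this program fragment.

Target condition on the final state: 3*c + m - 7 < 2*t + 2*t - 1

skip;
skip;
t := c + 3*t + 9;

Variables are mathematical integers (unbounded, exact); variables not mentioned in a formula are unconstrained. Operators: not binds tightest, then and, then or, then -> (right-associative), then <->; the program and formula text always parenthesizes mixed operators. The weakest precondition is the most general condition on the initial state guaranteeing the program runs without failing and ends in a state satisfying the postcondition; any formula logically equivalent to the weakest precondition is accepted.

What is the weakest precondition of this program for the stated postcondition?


Working backward. After the program, the postcondition 3*c + m - 7 < 2*t + 2*t - 1 must hold; in canonical form it is 3*c + m < 4*t + 6.
Before t := c + 3*t + 9: m < c + 12*t + 42
Before skip: m < c + 12*t + 42
Before skip: m < c + 12*t + 42
Answer: WP = m < c + 12*t + 42


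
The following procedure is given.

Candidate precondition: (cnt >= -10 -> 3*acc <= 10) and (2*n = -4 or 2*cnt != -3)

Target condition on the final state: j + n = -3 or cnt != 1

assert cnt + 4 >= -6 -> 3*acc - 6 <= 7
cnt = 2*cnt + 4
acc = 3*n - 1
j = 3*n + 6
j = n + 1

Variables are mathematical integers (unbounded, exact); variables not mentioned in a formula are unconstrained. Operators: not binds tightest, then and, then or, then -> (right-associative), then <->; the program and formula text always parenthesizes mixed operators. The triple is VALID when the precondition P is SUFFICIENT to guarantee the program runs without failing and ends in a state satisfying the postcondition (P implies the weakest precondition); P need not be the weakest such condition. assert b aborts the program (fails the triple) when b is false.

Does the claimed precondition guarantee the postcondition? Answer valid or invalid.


Working backward. After the program, j + n = -3 or cnt != 1 must hold.
Before j := n + 1: 2*n = -4 or cnt != 1
Before j := 3*n + 6: 2*n = -4 or cnt != 1
Before acc := 3*n - 1: 2*n = -4 or cnt != 1
Before cnt := 2*cnt + 4: 2*n = -4 or 2*cnt != -3
Before assert cnt + 4 >= -6 -> 3*acc - 6 <= 7: (cnt >= -10 -> 3*acc <= 13) and (2*n = -4 or 2*cnt != -3)
The weakest precondition is (cnt >= -10 -> 3*acc <= 13) and (2*n = -4 or 2*cnt != -3).
Check whether (cnt >= -10 -> 3*acc <= 10) and (2*n = -4 or 2*cnt != -3) implies it.
Every state satisfying the precondition satisfies the weakest precondition: the implication holds.
Answer: valid


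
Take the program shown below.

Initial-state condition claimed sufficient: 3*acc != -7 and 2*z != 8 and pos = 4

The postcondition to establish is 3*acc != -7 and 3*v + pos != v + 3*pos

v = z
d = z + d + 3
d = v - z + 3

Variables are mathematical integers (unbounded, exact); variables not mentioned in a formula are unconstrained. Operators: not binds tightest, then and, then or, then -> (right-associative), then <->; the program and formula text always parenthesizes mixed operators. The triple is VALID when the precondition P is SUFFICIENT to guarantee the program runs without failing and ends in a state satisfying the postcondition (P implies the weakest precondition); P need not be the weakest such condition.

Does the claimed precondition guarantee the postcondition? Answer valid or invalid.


Working backward. After the program, the postcondition 3*acc != -7 and 3*v + pos != v + 3*pos must hold; in canonical form it is 3*acc != -7 and 2*v != 2*pos.
Before d := v - z + 3: 3*acc != -7 and 2*v != 2*pos
Before d := z + d + 3: 3*acc != -7 and 2*v != 2*pos
Before v := z: 3*acc != -7 and 2*z != 2*pos
The weakest precondition is 3*acc != -7 and 2*z != 2*pos.
Check whether 3*acc != -7 and 2*z != 8 and pos = 4 implies it.
Every state satisfying the precondition satisfies the weakest precondition: the implication holds.
Answer: valid


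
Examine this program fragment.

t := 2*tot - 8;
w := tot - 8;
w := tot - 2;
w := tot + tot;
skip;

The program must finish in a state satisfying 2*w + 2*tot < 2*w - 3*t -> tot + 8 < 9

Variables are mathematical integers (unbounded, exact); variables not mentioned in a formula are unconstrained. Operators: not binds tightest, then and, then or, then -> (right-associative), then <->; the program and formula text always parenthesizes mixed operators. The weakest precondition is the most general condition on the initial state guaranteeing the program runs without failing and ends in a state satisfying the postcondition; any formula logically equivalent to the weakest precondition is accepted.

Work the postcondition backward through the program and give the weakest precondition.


Working backward. After the program, the postcondition 2*w + 2*tot < 2*w - 3*t -> tot + 8 < 9 must hold; in canonical form it is 3*t + 2*tot < 0 -> tot < 1.
Before skip: 3*t + 2*tot < 0 -> tot < 1
Before w := tot + tot: 3*t + 2*tot < 0 -> tot < 1
Before w := tot - 2: 3*t + 2*tot < 0 -> tot < 1
Before w := tot - 8: 3*t + 2*tot < 0 -> tot < 1
Before t := 2*tot - 8: 8*tot < 24 -> tot < 1
Answer: WP = 8*tot < 24 -> tot < 1


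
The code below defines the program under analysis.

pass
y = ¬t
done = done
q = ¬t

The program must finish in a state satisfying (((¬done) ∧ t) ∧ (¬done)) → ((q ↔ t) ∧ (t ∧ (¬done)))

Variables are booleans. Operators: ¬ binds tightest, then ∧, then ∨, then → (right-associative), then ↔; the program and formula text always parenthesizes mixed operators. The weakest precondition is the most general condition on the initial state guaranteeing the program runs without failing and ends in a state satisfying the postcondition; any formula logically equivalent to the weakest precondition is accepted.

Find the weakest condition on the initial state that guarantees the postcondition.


Working backward. After the program, the postcondition (((¬done) ∧ t) ∧ (¬done)) → ((q ↔ t) ∧ (t ∧ (¬done))) must hold; in canonical form it is ((¬done) ∧ t) → ((q ↔ t) ∧ t ∧ (¬done)).
Before q := ¬t: ((¬done) ∧ t) → (((¬t) ↔ t) ∧ t ∧ (¬done))
Before done := done: ((¬done) ∧ t) → (((¬t) ↔ t) ∧ t ∧ (¬done))
Before y := ¬t: ((¬done) ∧ t) → (((¬t) ↔ t) ∧ t ∧ (¬done))
Before skip: ((¬done) ∧ t) → (((¬t) ↔ t) ∧ t ∧ (¬done))
Answer: WP = ((¬done) ∧ t) → (((¬t) ↔ t) ∧ t ∧ (¬done))


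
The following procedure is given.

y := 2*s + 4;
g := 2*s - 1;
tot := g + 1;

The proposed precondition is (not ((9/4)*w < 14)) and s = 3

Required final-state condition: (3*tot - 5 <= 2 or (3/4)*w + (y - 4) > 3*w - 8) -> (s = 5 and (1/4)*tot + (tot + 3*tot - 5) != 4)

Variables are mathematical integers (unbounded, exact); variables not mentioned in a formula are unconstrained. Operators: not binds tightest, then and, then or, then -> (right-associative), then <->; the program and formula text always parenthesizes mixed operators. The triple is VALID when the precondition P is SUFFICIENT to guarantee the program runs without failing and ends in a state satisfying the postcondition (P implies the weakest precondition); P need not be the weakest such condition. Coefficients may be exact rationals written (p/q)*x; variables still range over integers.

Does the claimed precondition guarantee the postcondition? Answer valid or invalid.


Working backward. After the program, the postcondition (3*tot - 5 <= 2 or (3/4)*w + (y - 4) > 3*w - 8) -> (s = 5 and (1/4)*tot + (tot + 3*tot - 5) != 4) must hold; in canonical form it is (3*tot <= 7 or y > (9/4)*w - 4) -> (s = 5 and (17/4)*tot != 9).
Before tot := g + 1: (3*g <= 4 or y > (9/4)*w - 4) -> (s = 5 and (17/4)*g != 19/4)
Before g := 2*s - 1: (6*s <= 7 or y > (9/4)*w - 4) -> (s = 5 and (17/2)*s != 9)
Before y := 2*s + 4: (6*s <= 7 or 2*s > (9/4)*w - 8) -> (s = 5 and (17/2)*s != 9)
The weakest precondition is (6*s <= 7 or 2*s > (9/4)*w - 8) -> (s = 5 and (17/2)*s != 9).
Check whether (not ((9/4)*w < 14)) and s = 3 implies it.
Every state satisfying the precondition satisfies the weakest precondition: the implication holds.
Answer: valid


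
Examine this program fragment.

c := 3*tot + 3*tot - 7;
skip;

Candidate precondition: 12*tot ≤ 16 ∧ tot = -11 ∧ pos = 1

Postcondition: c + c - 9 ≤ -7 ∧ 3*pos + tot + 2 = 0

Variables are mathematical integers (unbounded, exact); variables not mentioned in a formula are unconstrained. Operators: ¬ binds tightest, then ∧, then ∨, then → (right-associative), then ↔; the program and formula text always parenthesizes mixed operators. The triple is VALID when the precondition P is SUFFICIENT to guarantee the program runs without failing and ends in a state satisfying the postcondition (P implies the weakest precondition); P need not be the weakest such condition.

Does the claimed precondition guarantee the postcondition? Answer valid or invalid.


Working backward. After the program, the postcondition c + c - 9 ≤ -7 ∧ 3*pos + tot + 2 = 0 must hold; in canonical form it is 2*c ≤ 2 ∧ 3*pos + tot = -2.
Before skip: 2*c ≤ 2 ∧ 3*pos + tot = -2
Before c := 3*tot + 3*tot - 7: 12*tot ≤ 16 ∧ 3*pos + tot = -2
The weakest precondition is 12*tot ≤ 16 ∧ 3*pos + tot = -2.
Check whether 12*tot ≤ 16 ∧ tot = -11 ∧ pos = 1 implies it.
Countermodel: at the initial state pos = 1, tot = -11, the precondition holds but the weakest precondition fails.
Answer: invalid


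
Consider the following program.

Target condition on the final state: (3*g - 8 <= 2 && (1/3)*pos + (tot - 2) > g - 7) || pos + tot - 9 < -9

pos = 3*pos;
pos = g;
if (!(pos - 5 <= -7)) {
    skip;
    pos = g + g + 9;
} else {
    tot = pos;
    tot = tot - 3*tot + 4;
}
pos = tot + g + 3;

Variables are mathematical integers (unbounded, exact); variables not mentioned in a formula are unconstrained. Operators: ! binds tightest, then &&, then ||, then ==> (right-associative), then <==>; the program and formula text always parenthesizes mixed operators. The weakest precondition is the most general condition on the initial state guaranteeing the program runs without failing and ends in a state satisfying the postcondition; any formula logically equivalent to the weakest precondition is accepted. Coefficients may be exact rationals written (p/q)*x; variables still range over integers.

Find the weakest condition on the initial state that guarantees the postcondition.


Working backward. After the program, the postcondition (3*g - 8 <= 2 && (1/3)*pos + (tot - 2) > g - 7) || pos + tot - 9 < -9 must hold; in canonical form it is (3*g <= 10 && (1/3)*pos + tot > g - 5) || pos + tot < 0.
Before pos := tot + g + 3: (3*g <= 10 && (4/3)*tot > (2/3)*g - 6) || g + 2*tot < -3
Then branch requires (3*g <= 10 && (4/3)*tot > (2/3)*g - 6) || g + 2*tot < -3; else branch requires (3*g <= 10 && (2/3)*g + (8/3)*pos < 34/3) || g < 4*pos - 11.
Before the if: ((!(pos <= -2)) ==> ((3*g <= 10 && (4/3)*tot > (2/3)*g - 6) || g + 2*tot < -3)) && (pos <= -2 ==> ((3*g <= 10 && (2/3)*g + (8/3)*pos < 34/3) || g < 4*pos - 11))
Before pos := g: ((!(g <= -2)) ==> ((3*g <= 10 && (4/3)*tot > (2/3)*g - 6) || g + 2*tot < -3)) && (g <= -2 ==> ((3*g <= 10 && (10/3)*g < 34/3) || 3*g > 11))
Before pos := 3*pos: ((!(g <= -2)) ==> ((3*g <= 10 && (4/3)*tot > (2/3)*g - 6) || g + 2*tot < -3)) && (g <= -2 ==> ((3*g <= 10 && (10/3)*g < 34/3) || 3*g > 11))
Answer: WP = ((!(g <= -2)) ==> ((3*g <= 10 && (4/3)*tot > (2/3)*g - 6) || g + 2*tot < -3)) && (g <= -2 ==> ((3*g <= 10 && (10/3)*g < 34/3) || 3*g > 11))


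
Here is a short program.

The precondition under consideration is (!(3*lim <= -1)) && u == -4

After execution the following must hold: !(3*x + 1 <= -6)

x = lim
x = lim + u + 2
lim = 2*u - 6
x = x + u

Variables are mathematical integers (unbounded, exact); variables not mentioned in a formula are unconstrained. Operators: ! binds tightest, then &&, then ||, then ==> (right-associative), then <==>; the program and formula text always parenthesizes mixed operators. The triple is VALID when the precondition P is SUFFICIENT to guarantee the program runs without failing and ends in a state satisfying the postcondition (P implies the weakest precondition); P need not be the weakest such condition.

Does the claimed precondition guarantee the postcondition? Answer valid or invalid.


Working backward. After the program, the postcondition !(3*x + 1 <= -6) must hold; in canonical form it is !(3*x <= -7).
Before x := x + u: !(3*u + 3*x <= -7)
Before lim := 2*u - 6: !(3*u + 3*x <= -7)
Before x := lim + u + 2: !(3*lim + 6*u <= -13)
Before x := lim: !(3*lim + 6*u <= -13)
The weakest precondition is !(3*lim + 6*u <= -13).
Check whether (!(3*lim <= -1)) && u == -4 implies it.
Countermodel: at the initial state lim = 0, u = -4, the precondition holds but the weakest precondition fails.
Answer: invalid


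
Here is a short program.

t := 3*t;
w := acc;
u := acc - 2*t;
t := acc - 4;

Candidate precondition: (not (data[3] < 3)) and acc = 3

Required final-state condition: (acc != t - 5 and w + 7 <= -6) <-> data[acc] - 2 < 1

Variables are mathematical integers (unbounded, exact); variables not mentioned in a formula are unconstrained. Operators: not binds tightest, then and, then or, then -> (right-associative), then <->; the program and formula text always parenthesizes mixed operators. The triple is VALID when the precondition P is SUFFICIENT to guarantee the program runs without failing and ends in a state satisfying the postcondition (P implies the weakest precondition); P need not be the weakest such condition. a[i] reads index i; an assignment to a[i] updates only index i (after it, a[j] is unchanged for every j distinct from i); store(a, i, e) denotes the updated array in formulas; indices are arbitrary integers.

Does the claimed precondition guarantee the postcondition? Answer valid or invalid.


Working backward. After the program, the postcondition (acc != t - 5 and w + 7 <= -6) <-> data[acc] - 2 < 1 must hold; in canonical form it is (acc != t - 5 and w <= -13) <-> data[acc] < 3.
Before t := acc - 4: w <= -13 <-> data[acc] < 3
Before u := acc - 2*t: w <= -13 <-> data[acc] < 3
Before w := acc: acc <= -13 <-> data[acc] < 3
Before t := 3*t: acc <= -13 <-> data[acc] < 3
The weakest precondition is acc <= -13 <-> data[acc] < 3.
Check whether (not (data[3] < 3)) and acc = 3 implies it.
Every state satisfying the precondition satisfies the weakest precondition: the implication holds.
Answer: valid


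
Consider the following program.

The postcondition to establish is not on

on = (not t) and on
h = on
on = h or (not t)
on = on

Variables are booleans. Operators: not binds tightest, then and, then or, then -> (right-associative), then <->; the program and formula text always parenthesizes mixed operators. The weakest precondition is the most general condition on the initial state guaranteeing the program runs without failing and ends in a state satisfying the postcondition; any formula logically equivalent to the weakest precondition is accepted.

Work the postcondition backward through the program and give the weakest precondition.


Working backward. After the program, not on must hold.
Before on := on: not on
Before on := h or (not t): not (h or (not t))
Before h := on: not (on or (not t))
Before on := (not t) and on: not (((not t) and on) or (not t))
Answer: WP = not (((not t) and on) or (not t))


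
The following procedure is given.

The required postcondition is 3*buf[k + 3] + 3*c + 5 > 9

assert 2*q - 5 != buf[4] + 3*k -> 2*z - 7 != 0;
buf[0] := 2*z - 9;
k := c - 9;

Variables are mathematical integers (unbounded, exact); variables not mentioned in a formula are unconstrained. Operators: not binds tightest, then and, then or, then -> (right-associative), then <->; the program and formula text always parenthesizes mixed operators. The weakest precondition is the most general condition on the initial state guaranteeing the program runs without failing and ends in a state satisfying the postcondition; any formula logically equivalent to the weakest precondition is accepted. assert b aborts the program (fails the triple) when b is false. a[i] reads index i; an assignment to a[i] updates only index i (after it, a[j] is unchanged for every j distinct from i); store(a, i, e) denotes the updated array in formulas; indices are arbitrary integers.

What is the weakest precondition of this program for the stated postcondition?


Working backward. After the program, the postcondition 3*buf[k + 3] + 3*c + 5 > 9 must hold; in canonical form it is 3*buf[k + 3] + 3*c > 4.
Before k := c - 9: 3*buf[c - 6] + 3*c > 4
Before buf[0] := 2*z - 9: 3*store(buf, 0, 2*z - 9)[c - 6] + 3*c > 4
Before assert 2*q - 5 != buf[4] + 3*k -> 2*z - 7 != 0: (2*q != buf[4] + 3*k + 5 -> 2*z != 7) and 3*store(buf, 0, 2*z - 9)[c - 6] + 3*c > 4
Answer: WP = (2*q != buf[4] + 3*k + 5 -> 2*z != 7) and 3*store(buf, 0, 2*z - 9)[c - 6] + 3*c > 4


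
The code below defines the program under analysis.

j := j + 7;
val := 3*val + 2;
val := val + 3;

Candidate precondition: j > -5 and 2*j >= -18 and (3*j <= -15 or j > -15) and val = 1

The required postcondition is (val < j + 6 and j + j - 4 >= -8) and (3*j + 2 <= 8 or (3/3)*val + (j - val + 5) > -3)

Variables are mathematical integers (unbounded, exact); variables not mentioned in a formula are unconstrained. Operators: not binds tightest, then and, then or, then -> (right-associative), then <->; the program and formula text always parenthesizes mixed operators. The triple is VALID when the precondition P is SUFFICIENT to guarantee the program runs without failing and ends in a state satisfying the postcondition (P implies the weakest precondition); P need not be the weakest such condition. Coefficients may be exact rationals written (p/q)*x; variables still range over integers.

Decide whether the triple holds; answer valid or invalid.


Working backward. After the program, the postcondition (val < j + 6 and j + j - 4 >= -8) and (3*j + 2 <= 8 or (3/3)*val + (j - val + 5) > -3) must hold; in canonical form it is val < j + 6 and 2*j >= -4 and (3*j <= 6 or j > -8).
Before val := val + 3: val < j + 3 and 2*j >= -4 and (3*j <= 6 or j > -8)
Before val := 3*val + 2: 3*val < j + 1 and 2*j >= -4 and (3*j <= 6 or j > -8)
Before j := j + 7: 3*val < j + 8 and 2*j >= -18 and (3*j <= -15 or j > -15)
The weakest precondition is 3*val < j + 8 and 2*j >= -18 and (3*j <= -15 or j > -15).
Check whether j > -5 and 2*j >= -18 and (3*j <= -15 or j > -15) and val = 1 implies it.
Every state satisfying the precondition satisfies the weakest precondition: the implication holds.
Answer: valid


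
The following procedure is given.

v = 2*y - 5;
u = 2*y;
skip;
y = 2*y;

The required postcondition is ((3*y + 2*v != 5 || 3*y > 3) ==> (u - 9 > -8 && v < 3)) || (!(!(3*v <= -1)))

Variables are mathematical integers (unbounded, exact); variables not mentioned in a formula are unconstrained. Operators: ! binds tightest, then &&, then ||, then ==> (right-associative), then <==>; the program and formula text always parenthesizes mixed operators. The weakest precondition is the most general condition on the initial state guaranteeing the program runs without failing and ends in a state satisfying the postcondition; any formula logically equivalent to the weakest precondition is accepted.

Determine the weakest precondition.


Working backward. After the program, the postcondition ((3*y + 2*v != 5 || 3*y > 3) ==> (u - 9 > -8 && v < 3)) || (!(!(3*v <= -1))) must hold; in canonical form it is ((2*v + 3*y != 5 || 3*y > 3) ==> (u > 1 && v < 3)) || 3*v <= -1.
Before y := 2*y: ((2*v + 6*y != 5 || 6*y > 3) ==> (u > 1 && v < 3)) || 3*v <= -1
Before skip: ((2*v + 6*y != 5 || 6*y > 3) ==> (u > 1 && v < 3)) || 3*v <= -1
Before u := 2*y: ((2*v + 6*y != 5 || 6*y > 3) ==> (2*y > 1 && v < 3)) || 3*v <= -1
Before v := 2*y - 5: ((10*y != 15 || 6*y > 3) ==> (2*y > 1 && 2*y < 8)) || 6*y <= 14
Answer: WP = ((10*y != 15 || 6*y > 3) ==> (2*y > 1 && 2*y < 8)) || 6*y <= 14


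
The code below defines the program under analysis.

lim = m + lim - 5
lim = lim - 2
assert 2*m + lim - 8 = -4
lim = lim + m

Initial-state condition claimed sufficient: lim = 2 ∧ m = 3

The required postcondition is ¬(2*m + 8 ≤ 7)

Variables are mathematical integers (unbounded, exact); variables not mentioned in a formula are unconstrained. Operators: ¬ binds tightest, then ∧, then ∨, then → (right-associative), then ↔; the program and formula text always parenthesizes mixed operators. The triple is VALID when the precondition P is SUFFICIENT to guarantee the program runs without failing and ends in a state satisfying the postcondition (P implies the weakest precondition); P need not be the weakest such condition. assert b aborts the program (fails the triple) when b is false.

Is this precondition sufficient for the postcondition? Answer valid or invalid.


Working backward. After the program, the postcondition ¬(2*m + 8 ≤ 7) must hold; in canonical form it is ¬(2*m ≤ -1).
Before lim := lim + m: ¬(2*m ≤ -1)
Before assert 2*m + lim - 8 = -4: lim + 2*m = 4 ∧ (¬(2*m ≤ -1))
Before lim := lim - 2: lim + 2*m = 6 ∧ (¬(2*m ≤ -1))
Before lim := m + lim - 5: lim + 3*m = 11 ∧ (¬(2*m ≤ -1))
The weakest precondition is lim + 3*m = 11 ∧ (¬(2*m ≤ -1)).
Check whether lim = 2 ∧ m = 3 implies it.
Every state satisfying the precondition satisfies the weakest precondition: the implication holds.
Answer: valid


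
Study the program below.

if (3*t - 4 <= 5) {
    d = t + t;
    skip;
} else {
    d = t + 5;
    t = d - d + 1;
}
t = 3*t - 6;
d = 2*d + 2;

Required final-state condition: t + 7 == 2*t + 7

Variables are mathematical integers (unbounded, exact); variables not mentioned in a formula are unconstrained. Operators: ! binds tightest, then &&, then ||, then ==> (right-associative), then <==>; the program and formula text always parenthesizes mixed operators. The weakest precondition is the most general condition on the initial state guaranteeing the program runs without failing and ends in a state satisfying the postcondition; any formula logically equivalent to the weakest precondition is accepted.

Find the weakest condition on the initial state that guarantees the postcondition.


Working backward. After the program, the postcondition t + 7 == 2*t + 7 must hold; in canonical form it is t == 0.
Before d := 2*d + 2: t == 0
Before t := 3*t - 6: 3*t == 6
Then branch requires 3*t == 6; else branch requires false.
Before the if: (3*t <= 9 ==> 3*t == 6) && 3*t <= 9
Answer: WP = (3*t <= 9 ==> 3*t == 6) && 3*t <= 9


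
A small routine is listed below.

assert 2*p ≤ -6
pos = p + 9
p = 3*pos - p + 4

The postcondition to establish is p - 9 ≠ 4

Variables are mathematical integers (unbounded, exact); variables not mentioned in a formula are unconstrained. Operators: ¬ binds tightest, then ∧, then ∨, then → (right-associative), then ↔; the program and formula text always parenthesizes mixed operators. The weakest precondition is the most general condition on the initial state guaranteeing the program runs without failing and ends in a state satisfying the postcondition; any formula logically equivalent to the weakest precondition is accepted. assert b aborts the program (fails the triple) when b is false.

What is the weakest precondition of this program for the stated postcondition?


Working backward. After the program, the postcondition p - 9 ≠ 4 must hold; in canonical form it is p ≠ 13.
Before p := 3*pos - p + 4: 3*pos ≠ p + 9
Before pos := p + 9: 2*p ≠ -18
Before assert 2*p ≤ -6: 2*p ≤ -6 ∧ 2*p ≠ -18
Answer: WP = 2*p ≤ -6 ∧ 2*p ≠ -18


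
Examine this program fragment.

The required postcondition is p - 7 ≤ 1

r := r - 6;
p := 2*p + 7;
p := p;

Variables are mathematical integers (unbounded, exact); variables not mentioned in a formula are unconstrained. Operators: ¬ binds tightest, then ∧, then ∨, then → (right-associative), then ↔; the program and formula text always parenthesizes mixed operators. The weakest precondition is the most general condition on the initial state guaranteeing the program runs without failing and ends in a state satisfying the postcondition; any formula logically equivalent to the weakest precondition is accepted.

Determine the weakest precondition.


Working backward. After the program, the postcondition p - 7 ≤ 1 must hold; in canonical form it is p ≤ 8.
Before p := p: p ≤ 8
Before p := 2*p + 7: 2*p ≤ 1
Before r := r - 6: 2*p ≤ 1
Answer: WP = 2*p ≤ 1


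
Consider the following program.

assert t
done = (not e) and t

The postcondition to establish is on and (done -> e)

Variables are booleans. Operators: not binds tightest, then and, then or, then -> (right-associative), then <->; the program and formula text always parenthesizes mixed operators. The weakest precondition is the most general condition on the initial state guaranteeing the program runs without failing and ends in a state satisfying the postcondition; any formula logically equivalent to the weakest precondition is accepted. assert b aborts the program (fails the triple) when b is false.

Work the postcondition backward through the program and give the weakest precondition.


Working backward. After the program, on and (done -> e) must hold.
Before done := (not e) and t: on and (((not e) and t) -> e)
Before assert t: t and on and (((not e) and t) -> e)
Answer: WP = t and on and (((not e) and t) -> e)


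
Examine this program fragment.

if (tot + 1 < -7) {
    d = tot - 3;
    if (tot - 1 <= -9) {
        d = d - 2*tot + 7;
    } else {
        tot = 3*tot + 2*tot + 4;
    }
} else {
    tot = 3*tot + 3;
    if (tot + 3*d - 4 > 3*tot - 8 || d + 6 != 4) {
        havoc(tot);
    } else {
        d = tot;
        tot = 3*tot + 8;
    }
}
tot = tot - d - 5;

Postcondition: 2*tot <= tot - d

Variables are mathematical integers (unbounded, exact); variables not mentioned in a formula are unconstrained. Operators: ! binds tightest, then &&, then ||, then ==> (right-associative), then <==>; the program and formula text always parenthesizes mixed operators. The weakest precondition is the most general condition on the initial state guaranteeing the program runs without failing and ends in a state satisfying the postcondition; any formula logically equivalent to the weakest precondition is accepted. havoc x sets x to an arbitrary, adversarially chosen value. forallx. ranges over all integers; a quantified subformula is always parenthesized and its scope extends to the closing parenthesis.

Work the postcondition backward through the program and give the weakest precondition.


Working backward. After the program, the postcondition 2*tot <= tot - d must hold; in canonical form it is d + tot <= 0.
Before tot := tot - d - 5: tot <= 5
Then branch requires (tot <= -8 ==> tot <= 5) && ((!(tot <= -8)) ==> 5*tot <= 1); else branch requires ((3*d > 6*tot + 2 || d != -2) ==> (forall tot_1. tot_1 <= 5)) && ((!(3*d > 6*tot + 2 || d != -2)) ==> 9*tot <= -12).
Before the if: (tot < -8 ==> ((tot <= -8 ==> tot <= 5) && ((!(tot <= -8)) ==> 5*tot <= 1))) && ((!(tot < -8)) ==> (((3*d > 6*tot + 2 || d != -2) ==> (forall tot_1. tot_1 <= 5)) && ((!(3*d > 6*tot + 2 || d != -2)) ==> 9*tot <= -12)))
Answer: WP = (tot < -8 ==> ((tot <= -8 ==> tot <= 5) && ((!(tot <= -8)) ==> 5*tot <= 1))) && ((!(tot < -8)) ==> (((3*d > 6*tot + 2 || d != -2) ==> (forall tot_1. tot_1 <= 5)) && ((!(3*d > 6*tot + 2 || d != -2)) ==> 9*tot <= -12)))


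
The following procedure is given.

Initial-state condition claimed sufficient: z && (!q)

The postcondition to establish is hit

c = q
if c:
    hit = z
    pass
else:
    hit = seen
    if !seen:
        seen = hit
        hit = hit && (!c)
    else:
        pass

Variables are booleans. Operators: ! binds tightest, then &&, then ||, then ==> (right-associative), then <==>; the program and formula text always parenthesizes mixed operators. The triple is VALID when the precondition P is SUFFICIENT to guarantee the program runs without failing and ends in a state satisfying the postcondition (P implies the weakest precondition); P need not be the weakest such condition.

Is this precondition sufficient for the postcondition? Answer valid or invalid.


Working backward. After the program, hit must hold.
Then branch requires z; else branch requires (!seen) ==> (seen && (!c)).
Before the if: (c ==> z) && ((!c) ==> ((!seen) ==> (seen && (!c))))
Before c := q: (q ==> z) && ((!q) ==> ((!seen) ==> (seen && (!q))))
The weakest precondition is (q ==> z) && ((!q) ==> ((!seen) ==> (seen && (!q)))).
Check whether z && (!q) implies it.
Countermodel: at the initial state q = false, seen = false, z = true, the precondition holds but the weakest precondition fails.
Answer: invalid


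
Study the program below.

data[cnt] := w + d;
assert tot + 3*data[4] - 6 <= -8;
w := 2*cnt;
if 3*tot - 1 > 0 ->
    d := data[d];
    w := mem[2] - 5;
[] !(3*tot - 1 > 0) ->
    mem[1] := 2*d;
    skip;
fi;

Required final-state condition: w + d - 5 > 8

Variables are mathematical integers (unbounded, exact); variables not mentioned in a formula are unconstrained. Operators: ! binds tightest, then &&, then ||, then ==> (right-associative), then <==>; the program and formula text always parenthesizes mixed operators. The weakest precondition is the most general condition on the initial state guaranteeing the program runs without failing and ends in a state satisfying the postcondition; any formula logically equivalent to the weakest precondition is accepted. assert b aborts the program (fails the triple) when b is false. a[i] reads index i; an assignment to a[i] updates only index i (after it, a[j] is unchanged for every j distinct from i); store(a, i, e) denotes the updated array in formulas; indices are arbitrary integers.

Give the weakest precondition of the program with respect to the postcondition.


Working backward. After the program, the postcondition w + d - 5 > 8 must hold; in canonical form it is d + w > 13.
Then branch requires data[d] + mem[2] > 18; else branch requires d + w > 13.
Before the if: (3*tot > 1 ==> data[d] + mem[2] > 18) && ((!(3*tot > 1)) ==> d + w > 13)
Before w := 2*cnt: (3*tot > 1 ==> data[d] + mem[2] > 18) && ((!(3*tot > 1)) ==> 2*cnt + d > 13)
Before assert tot + 3*data[4] - 6 <= -8: 3*data[4] + tot <= -2 && (3*tot > 1 ==> data[d] + mem[2] > 18) && ((!(3*tot > 1)) ==> 2*cnt + d > 13)
Before data[cnt] := w + d: 3*store(data, cnt, d + w)[4] + tot <= -2 && (3*tot > 1 ==> mem[2] + store(data, cnt, d + w)[d] > 18) && ((!(3*tot > 1)) ==> 2*cnt + d > 13)
Answer: WP = 3*store(data, cnt, d + w)[4] + tot <= -2 && (3*tot > 1 ==> mem[2] + store(data, cnt, d + w)[d] > 18) && ((!(3*tot > 1)) ==> 2*cnt + d > 13)


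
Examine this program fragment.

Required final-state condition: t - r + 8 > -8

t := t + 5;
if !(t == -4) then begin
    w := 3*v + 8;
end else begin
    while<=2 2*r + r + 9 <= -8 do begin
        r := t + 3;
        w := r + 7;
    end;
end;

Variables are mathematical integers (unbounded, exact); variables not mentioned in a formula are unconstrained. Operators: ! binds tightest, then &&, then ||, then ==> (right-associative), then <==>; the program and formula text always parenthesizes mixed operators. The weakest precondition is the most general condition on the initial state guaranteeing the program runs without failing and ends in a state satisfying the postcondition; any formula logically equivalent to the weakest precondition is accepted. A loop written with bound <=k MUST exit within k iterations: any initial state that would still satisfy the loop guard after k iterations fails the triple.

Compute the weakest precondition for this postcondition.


Working backward. After the program, the postcondition t - r + 8 > -8 must hold; in canonical form it is t > r - 16.
Then branch requires t > r - 16; else branch requires (3*r <= -17 ==> (3*t <= -26 ==> (!(3*t <= -26)))) && ((!(3*r <= -17)) ==> t > r - 16).
Before the if: ((!(t == -4)) ==> t > r - 16) && (t == -4 ==> ((3*r <= -17 ==> (3*t <= -26 ==> (!(3*t <= -26)))) && ((!(3*r <= -17)) ==> t > r - 16)))
Before t := t + 5: ((!(t == -9)) ==> t > r - 21) && (t == -9 ==> ((3*r <= -17 ==> (3*t <= -41 ==> (!(3*t <= -41)))) && ((!(3*r <= -17)) ==> t > r - 21)))
Answer: WP = ((!(t == -9)) ==> t > r - 21) && (t == -9 ==> ((3*r <= -17 ==> (3*t <= -41 ==> (!(3*t <= -41)))) && ((!(3*r <= -17)) ==> t > r - 21)))


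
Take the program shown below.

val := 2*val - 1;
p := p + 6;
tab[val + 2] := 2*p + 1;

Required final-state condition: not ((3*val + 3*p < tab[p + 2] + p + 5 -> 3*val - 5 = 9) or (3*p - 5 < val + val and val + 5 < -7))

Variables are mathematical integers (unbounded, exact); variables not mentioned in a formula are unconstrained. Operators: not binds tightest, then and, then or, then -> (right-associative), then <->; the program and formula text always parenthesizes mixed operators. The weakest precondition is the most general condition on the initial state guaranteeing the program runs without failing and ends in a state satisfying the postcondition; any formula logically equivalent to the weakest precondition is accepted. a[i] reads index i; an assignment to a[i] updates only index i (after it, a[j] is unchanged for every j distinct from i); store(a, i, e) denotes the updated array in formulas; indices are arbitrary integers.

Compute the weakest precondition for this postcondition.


Working backward. After the program, the postcondition not ((3*val + 3*p < tab[p + 2] + p + 5 -> 3*val - 5 = 9) or (3*p - 5 < val + val and val + 5 < -7)) must hold; in canonical form it is not ((2*p + 3*val < tab[p + 2] + 5 -> 3*val = 14) or (3*p < 2*val + 5 and val < -12)).
Before tab[val + 2] := 2*p + 1: not ((2*p + 3*val < store(tab, val + 2, 2*p + 1)[p + 2] + 5 -> 3*val = 14) or (3*p < 2*val + 5 and val < -12))
Before p := p + 6: not ((2*p + 3*val < store(tab, val + 2, 2*p + 13)[p + 8] - 7 -> 3*val = 14) or (3*p < 2*val - 13 and val < -12))
Before val := 2*val - 1: not ((2*p + 6*val < store(tab, 2*val + 1, 2*p + 13)[p + 8] - 4 -> 6*val = 17) or (3*p < 4*val - 15 and 2*val < -11))
Answer: WP = not ((2*p + 6*val < store(tab, 2*val + 1, 2*p + 13)[p + 8] - 4 -> 6*val = 17) or (3*p < 4*val - 15 and 2*val < -11))


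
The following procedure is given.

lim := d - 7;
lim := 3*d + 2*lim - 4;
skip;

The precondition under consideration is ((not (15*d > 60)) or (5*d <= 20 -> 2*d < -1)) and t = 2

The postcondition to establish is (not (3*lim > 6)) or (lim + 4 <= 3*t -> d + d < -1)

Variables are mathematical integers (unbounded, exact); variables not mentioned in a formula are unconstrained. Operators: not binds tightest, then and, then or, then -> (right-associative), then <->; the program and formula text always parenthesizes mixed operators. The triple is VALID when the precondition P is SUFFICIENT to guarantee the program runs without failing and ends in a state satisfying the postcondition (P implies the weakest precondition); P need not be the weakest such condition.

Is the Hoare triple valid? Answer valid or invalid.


Working backward. After the program, the postcondition (not (3*lim > 6)) or (lim + 4 <= 3*t -> d + d < -1) must hold; in canonical form it is (not (3*lim > 6)) or (lim <= 3*t - 4 -> 2*d < -1).
Before skip: (not (3*lim > 6)) or (lim <= 3*t - 4 -> 2*d < -1)
Before lim := 3*d + 2*lim - 4: (not (9*d + 6*lim > 18)) or (3*d + 2*lim <= 3*t -> 2*d < -1)
Before lim := d - 7: (not (15*d > 60)) or (5*d <= 3*t + 14 -> 2*d < -1)
The weakest precondition is (not (15*d > 60)) or (5*d <= 3*t + 14 -> 2*d < -1).
Check whether ((not (15*d > 60)) or (5*d <= 20 -> 2*d < -1)) and t = 2 implies it.
Every state satisfying the precondition satisfies the weakest precondition: the implication holds.
Answer: valid


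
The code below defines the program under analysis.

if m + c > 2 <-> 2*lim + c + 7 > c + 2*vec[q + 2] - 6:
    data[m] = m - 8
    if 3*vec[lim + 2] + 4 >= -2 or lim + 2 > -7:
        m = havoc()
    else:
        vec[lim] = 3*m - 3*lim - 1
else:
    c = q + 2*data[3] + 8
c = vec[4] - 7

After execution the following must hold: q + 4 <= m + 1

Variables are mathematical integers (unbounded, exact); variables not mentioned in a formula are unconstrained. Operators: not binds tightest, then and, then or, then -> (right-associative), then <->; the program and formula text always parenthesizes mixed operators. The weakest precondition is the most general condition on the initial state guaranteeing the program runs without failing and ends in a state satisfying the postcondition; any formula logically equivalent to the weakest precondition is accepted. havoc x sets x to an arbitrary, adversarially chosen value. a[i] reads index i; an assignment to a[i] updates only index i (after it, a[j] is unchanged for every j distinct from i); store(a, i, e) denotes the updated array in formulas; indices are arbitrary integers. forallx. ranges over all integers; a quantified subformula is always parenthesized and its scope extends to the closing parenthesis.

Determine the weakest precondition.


Working backward. After the program, the postcondition q + 4 <= m + 1 must hold; in canonical form it is q <= m - 3.
Before c := vec[4] - 7: q <= m - 3
Then branch requires ((3*vec[lim + 2] >= -6 or lim > -9) -> (forall m_1. q <= m_1 - 3)) and ((not (3*vec[lim + 2] >= -6 or lim > -9)) -> q <= m - 3); else branch requires q <= m - 3.
Before the if: ((c + m > 2 <-> 2*lim > 2*vec[q + 2] - 13) -> (((3*vec[lim + 2] >= -6 or lim > -9) -> (forall m_1. q <= m_1 - 3)) and ((not (3*vec[lim + 2] >= -6 or lim > -9)) -> q <= m - 3))) and ((not (c + m > 2 <-> 2*lim > 2*vec[q + 2] - 13)) -> q <= m - 3)
Answer: WP = ((c + m > 2 <-> 2*lim > 2*vec[q + 2] - 13) -> (((3*vec[lim + 2] >= -6 or lim > -9) -> (forall m_1. q <= m_1 - 3)) and ((not (3*vec[lim + 2] >= -6 or lim > -9)) -> q <= m - 3))) and ((not (c + m > 2 <-> 2*lim > 2*vec[q + 2] - 13)) -> q <= m - 3)
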